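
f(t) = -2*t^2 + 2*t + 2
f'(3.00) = -10.00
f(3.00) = -10.00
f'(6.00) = -22.00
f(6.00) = -58.00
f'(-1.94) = 9.76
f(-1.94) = -9.41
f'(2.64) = -8.56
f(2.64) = -6.66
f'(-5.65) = 24.60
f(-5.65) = -73.14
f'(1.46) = -3.84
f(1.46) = 0.66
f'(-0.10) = 2.40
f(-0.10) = 1.78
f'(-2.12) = 10.48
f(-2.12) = -11.23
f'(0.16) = 1.36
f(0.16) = 2.27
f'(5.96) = -21.84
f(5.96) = -57.12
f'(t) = 2 - 4*t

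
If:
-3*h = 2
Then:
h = -2/3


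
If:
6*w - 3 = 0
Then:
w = 1/2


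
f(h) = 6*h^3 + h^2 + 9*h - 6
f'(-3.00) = 165.00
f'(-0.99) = 24.66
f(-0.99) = -19.75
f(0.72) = 3.24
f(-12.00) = -10338.00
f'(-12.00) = 2577.00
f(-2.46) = -111.41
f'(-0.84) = 20.02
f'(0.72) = 19.77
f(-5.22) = -879.15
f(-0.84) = -16.41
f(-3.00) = -186.00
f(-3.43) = -267.23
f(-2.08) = -74.39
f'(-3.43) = 213.91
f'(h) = 18*h^2 + 2*h + 9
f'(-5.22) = 489.03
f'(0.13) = 9.56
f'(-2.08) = 82.72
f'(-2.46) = 113.01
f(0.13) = -4.80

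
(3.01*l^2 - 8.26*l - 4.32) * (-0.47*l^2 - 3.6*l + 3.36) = -1.4147*l^4 - 6.9538*l^3 + 41.88*l^2 - 12.2016*l - 14.5152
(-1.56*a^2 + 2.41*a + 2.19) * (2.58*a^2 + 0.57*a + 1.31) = -4.0248*a^4 + 5.3286*a^3 + 4.9803*a^2 + 4.4054*a + 2.8689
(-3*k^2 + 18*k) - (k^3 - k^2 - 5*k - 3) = -k^3 - 2*k^2 + 23*k + 3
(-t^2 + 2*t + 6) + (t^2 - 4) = 2*t + 2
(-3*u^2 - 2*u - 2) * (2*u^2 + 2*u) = -6*u^4 - 10*u^3 - 8*u^2 - 4*u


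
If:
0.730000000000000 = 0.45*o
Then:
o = 1.62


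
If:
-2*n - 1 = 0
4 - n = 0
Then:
No Solution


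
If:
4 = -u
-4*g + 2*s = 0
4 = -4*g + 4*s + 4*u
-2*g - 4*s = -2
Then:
No Solution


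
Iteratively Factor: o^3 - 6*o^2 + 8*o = (o - 4)*(o^2 - 2*o) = o*(o - 4)*(o - 2)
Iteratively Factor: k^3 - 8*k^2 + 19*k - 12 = (k - 3)*(k^2 - 5*k + 4) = (k - 4)*(k - 3)*(k - 1)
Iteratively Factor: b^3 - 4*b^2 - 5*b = (b)*(b^2 - 4*b - 5) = b*(b + 1)*(b - 5)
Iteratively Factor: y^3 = (y)*(y^2) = y^2*(y)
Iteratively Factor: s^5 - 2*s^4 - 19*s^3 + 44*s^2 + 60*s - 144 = (s - 3)*(s^4 + s^3 - 16*s^2 - 4*s + 48) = (s - 3)^2*(s^3 + 4*s^2 - 4*s - 16) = (s - 3)^2*(s - 2)*(s^2 + 6*s + 8) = (s - 3)^2*(s - 2)*(s + 2)*(s + 4)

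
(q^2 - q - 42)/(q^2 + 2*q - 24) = (q - 7)/(q - 4)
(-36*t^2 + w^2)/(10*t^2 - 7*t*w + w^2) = (-36*t^2 + w^2)/(10*t^2 - 7*t*w + w^2)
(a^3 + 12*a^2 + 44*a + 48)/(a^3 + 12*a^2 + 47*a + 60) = (a^2 + 8*a + 12)/(a^2 + 8*a + 15)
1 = 1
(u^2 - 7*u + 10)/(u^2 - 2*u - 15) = (u - 2)/(u + 3)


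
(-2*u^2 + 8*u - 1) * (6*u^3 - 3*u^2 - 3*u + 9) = -12*u^5 + 54*u^4 - 24*u^3 - 39*u^2 + 75*u - 9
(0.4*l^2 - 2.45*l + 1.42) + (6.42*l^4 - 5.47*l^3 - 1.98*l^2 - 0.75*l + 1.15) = 6.42*l^4 - 5.47*l^3 - 1.58*l^2 - 3.2*l + 2.57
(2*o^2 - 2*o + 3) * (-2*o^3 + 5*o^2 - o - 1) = -4*o^5 + 14*o^4 - 18*o^3 + 15*o^2 - o - 3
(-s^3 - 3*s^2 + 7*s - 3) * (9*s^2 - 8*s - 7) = -9*s^5 - 19*s^4 + 94*s^3 - 62*s^2 - 25*s + 21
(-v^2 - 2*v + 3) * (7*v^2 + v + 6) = -7*v^4 - 15*v^3 + 13*v^2 - 9*v + 18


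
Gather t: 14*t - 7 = 14*t - 7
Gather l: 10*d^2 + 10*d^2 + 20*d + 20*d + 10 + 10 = 20*d^2 + 40*d + 20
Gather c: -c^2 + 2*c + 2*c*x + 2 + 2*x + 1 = -c^2 + c*(2*x + 2) + 2*x + 3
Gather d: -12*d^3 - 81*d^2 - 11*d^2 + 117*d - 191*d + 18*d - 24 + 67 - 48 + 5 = -12*d^3 - 92*d^2 - 56*d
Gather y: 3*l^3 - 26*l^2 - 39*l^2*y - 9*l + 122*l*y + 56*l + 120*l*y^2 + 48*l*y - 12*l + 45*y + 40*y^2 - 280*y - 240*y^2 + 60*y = 3*l^3 - 26*l^2 + 35*l + y^2*(120*l - 200) + y*(-39*l^2 + 170*l - 175)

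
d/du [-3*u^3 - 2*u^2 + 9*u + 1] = -9*u^2 - 4*u + 9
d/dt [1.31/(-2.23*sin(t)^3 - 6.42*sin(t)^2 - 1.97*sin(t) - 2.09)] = (8.7639*sin(t)^2 + 16.8204*sin(t) + 2.5807)*cos(t)/(2.23*sin(t)^3 + 6.42*sin(t)^2 + 1.97*sin(t) + 2.09)^2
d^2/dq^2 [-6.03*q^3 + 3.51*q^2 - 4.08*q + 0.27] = 7.02 - 36.18*q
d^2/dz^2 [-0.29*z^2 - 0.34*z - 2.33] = -0.580000000000000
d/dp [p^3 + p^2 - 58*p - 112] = 3*p^2 + 2*p - 58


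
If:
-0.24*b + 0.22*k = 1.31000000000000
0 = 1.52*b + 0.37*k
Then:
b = -1.15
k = 4.71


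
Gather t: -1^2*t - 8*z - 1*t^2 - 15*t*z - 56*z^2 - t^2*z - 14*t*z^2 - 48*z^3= t^2*(-z - 1) + t*(-14*z^2 - 15*z - 1) - 48*z^3 - 56*z^2 - 8*z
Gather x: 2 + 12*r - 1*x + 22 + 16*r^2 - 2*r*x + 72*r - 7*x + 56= 16*r^2 + 84*r + x*(-2*r - 8) + 80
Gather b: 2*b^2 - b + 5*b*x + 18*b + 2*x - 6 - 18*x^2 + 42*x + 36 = 2*b^2 + b*(5*x + 17) - 18*x^2 + 44*x + 30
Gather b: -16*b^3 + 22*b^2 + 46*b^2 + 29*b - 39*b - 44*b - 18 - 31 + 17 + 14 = -16*b^3 + 68*b^2 - 54*b - 18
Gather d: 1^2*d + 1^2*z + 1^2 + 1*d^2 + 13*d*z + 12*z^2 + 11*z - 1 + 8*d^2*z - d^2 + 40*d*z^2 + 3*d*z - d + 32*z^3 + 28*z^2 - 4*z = 8*d^2*z + d*(40*z^2 + 16*z) + 32*z^3 + 40*z^2 + 8*z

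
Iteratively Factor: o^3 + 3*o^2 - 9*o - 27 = (o + 3)*(o^2 - 9) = (o + 3)^2*(o - 3)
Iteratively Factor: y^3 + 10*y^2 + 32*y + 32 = (y + 2)*(y^2 + 8*y + 16) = (y + 2)*(y + 4)*(y + 4)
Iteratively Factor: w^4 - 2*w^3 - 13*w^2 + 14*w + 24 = (w + 3)*(w^3 - 5*w^2 + 2*w + 8) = (w + 1)*(w + 3)*(w^2 - 6*w + 8) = (w - 2)*(w + 1)*(w + 3)*(w - 4)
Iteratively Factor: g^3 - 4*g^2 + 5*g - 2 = (g - 1)*(g^2 - 3*g + 2) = (g - 2)*(g - 1)*(g - 1)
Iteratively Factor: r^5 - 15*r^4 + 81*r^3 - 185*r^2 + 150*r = (r - 5)*(r^4 - 10*r^3 + 31*r^2 - 30*r) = (r - 5)^2*(r^3 - 5*r^2 + 6*r) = (r - 5)^2*(r - 2)*(r^2 - 3*r) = r*(r - 5)^2*(r - 2)*(r - 3)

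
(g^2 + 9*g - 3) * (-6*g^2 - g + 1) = -6*g^4 - 55*g^3 + 10*g^2 + 12*g - 3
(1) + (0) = 1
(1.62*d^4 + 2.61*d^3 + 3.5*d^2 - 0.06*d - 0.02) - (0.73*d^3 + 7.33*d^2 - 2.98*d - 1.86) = 1.62*d^4 + 1.88*d^3 - 3.83*d^2 + 2.92*d + 1.84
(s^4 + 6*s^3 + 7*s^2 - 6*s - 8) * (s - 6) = s^5 - 29*s^3 - 48*s^2 + 28*s + 48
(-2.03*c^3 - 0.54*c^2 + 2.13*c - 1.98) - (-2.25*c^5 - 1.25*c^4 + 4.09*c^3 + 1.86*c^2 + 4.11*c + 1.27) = 2.25*c^5 + 1.25*c^4 - 6.12*c^3 - 2.4*c^2 - 1.98*c - 3.25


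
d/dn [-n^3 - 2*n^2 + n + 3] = -3*n^2 - 4*n + 1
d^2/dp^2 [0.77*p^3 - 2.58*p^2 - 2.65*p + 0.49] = 4.62*p - 5.16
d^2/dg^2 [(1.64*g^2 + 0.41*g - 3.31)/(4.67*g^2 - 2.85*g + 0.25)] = (61.538458*g^3 - 444.612954*g^2 + 261.45462*g - 45.25285)/(101.847563*g^6 - 186.466095*g^5 + 130.1529*g^4 - 43.113375*g^3 + 6.9675*g^2 - 0.534375*g + 0.015625)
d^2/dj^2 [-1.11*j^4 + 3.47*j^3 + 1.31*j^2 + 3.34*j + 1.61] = -13.32*j^2 + 20.82*j + 2.62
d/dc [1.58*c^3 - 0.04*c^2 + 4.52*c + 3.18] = 4.74*c^2 - 0.08*c + 4.52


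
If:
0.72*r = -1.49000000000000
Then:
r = -2.07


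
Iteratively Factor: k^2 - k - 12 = (k - 4)*(k + 3)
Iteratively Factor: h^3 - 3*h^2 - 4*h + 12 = (h - 2)*(h^2 - h - 6) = (h - 2)*(h + 2)*(h - 3)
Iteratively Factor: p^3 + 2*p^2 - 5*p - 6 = (p + 3)*(p^2 - p - 2) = (p + 1)*(p + 3)*(p - 2)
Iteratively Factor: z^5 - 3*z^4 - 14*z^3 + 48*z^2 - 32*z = (z - 4)*(z^4 + z^3 - 10*z^2 + 8*z) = (z - 4)*(z - 2)*(z^3 + 3*z^2 - 4*z) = z*(z - 4)*(z - 2)*(z^2 + 3*z - 4) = z*(z - 4)*(z - 2)*(z + 4)*(z - 1)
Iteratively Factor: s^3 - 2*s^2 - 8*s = (s + 2)*(s^2 - 4*s) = s*(s + 2)*(s - 4)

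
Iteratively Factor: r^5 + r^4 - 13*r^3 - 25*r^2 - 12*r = (r + 1)*(r^4 - 13*r^2 - 12*r) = (r + 1)*(r + 3)*(r^3 - 3*r^2 - 4*r) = (r + 1)^2*(r + 3)*(r^2 - 4*r) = (r - 4)*(r + 1)^2*(r + 3)*(r)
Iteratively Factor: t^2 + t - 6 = (t - 2)*(t + 3)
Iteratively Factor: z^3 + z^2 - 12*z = (z - 3)*(z^2 + 4*z) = z*(z - 3)*(z + 4)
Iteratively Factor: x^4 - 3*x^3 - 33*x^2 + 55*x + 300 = (x - 5)*(x^3 + 2*x^2 - 23*x - 60) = (x - 5)*(x + 3)*(x^2 - x - 20) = (x - 5)*(x + 3)*(x + 4)*(x - 5)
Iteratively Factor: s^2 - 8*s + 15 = (s - 5)*(s - 3)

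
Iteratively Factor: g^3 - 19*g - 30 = (g + 2)*(g^2 - 2*g - 15) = (g + 2)*(g + 3)*(g - 5)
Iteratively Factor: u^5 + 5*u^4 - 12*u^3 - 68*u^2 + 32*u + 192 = (u + 4)*(u^4 + u^3 - 16*u^2 - 4*u + 48) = (u + 2)*(u + 4)*(u^3 - u^2 - 14*u + 24) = (u + 2)*(u + 4)^2*(u^2 - 5*u + 6) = (u - 3)*(u + 2)*(u + 4)^2*(u - 2)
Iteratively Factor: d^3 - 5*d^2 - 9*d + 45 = (d - 3)*(d^2 - 2*d - 15) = (d - 3)*(d + 3)*(d - 5)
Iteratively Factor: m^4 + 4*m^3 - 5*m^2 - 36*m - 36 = (m - 3)*(m^3 + 7*m^2 + 16*m + 12) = (m - 3)*(m + 3)*(m^2 + 4*m + 4) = (m - 3)*(m + 2)*(m + 3)*(m + 2)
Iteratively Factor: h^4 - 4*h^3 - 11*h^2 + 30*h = (h - 2)*(h^3 - 2*h^2 - 15*h) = h*(h - 2)*(h^2 - 2*h - 15) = h*(h - 5)*(h - 2)*(h + 3)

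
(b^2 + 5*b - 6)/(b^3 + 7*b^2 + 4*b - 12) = 1/(b + 2)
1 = 1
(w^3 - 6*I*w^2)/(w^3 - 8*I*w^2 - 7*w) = w*(-w + 6*I)/(-w^2 + 8*I*w + 7)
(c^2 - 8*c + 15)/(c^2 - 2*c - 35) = (-c^2 + 8*c - 15)/(-c^2 + 2*c + 35)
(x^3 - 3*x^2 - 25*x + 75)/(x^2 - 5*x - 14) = (-x^3 + 3*x^2 + 25*x - 75)/(-x^2 + 5*x + 14)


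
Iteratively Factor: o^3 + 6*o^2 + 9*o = (o + 3)*(o^2 + 3*o) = (o + 3)^2*(o)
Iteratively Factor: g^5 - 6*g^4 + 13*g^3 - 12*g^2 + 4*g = (g - 2)*(g^4 - 4*g^3 + 5*g^2 - 2*g) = (g - 2)*(g - 1)*(g^3 - 3*g^2 + 2*g) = (g - 2)^2*(g - 1)*(g^2 - g) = (g - 2)^2*(g - 1)^2*(g)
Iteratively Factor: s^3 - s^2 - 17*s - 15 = (s - 5)*(s^2 + 4*s + 3) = (s - 5)*(s + 1)*(s + 3)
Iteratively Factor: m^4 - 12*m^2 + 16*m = (m)*(m^3 - 12*m + 16) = m*(m + 4)*(m^2 - 4*m + 4) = m*(m - 2)*(m + 4)*(m - 2)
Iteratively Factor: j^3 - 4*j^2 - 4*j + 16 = (j - 2)*(j^2 - 2*j - 8) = (j - 4)*(j - 2)*(j + 2)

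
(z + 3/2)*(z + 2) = z^2 + 7*z/2 + 3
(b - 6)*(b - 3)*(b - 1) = b^3 - 10*b^2 + 27*b - 18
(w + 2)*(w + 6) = w^2 + 8*w + 12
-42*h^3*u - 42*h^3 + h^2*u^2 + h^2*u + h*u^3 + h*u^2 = (-6*h + u)*(7*h + u)*(h*u + h)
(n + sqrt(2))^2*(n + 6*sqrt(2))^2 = n^4 + 14*sqrt(2)*n^3 + 122*n^2 + 168*sqrt(2)*n + 144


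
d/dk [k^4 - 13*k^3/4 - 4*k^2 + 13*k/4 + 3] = 4*k^3 - 39*k^2/4 - 8*k + 13/4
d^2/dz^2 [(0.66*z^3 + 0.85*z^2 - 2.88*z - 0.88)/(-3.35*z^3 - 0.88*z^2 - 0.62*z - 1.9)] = (-15.18689*z^6 + 202.14972*z^5 + 230.45454*z^4 + 112.375516*z^3 - 201.056688*z^2 - 73.914192*z - 15.188456)/(37.595375*z^9 + 29.6274*z^8 + 28.65657*z^7 + 75.616282*z^6 + 38.910804*z^5 + 29.106696*z^4 + 42.738668*z^3 + 11.72148*z^2 + 6.7146*z + 6.859)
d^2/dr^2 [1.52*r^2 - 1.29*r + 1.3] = 3.04000000000000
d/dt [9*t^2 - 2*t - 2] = 18*t - 2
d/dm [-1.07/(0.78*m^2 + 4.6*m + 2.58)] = (1.6692*m + 4.922)/(0.78*m^2 + 4.6*m + 2.58)^2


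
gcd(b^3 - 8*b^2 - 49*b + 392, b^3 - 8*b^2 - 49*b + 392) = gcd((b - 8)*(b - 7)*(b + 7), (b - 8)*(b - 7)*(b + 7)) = b^3 - 8*b^2 - 49*b + 392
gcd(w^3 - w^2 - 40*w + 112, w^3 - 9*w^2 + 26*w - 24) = w - 4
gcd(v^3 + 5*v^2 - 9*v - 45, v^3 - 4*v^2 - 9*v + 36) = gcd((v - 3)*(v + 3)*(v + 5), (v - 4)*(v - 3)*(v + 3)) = v^2 - 9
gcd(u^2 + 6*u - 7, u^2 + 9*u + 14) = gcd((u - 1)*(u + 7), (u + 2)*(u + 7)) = u + 7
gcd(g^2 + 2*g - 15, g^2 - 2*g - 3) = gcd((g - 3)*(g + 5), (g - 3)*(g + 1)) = g - 3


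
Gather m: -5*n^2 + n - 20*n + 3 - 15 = -5*n^2 - 19*n - 12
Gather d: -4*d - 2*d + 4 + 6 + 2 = 12 - 6*d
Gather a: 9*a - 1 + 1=9*a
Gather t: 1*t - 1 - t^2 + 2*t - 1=-t^2 + 3*t - 2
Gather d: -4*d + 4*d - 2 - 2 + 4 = 0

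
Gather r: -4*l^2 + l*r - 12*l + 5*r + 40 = -4*l^2 - 12*l + r*(l + 5) + 40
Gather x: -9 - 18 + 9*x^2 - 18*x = 9*x^2 - 18*x - 27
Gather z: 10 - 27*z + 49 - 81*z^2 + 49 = -81*z^2 - 27*z + 108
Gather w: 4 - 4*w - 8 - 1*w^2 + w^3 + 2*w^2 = w^3 + w^2 - 4*w - 4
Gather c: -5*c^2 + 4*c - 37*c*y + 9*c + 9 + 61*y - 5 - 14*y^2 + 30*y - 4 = -5*c^2 + c*(13 - 37*y) - 14*y^2 + 91*y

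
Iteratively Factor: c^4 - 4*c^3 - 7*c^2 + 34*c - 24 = (c - 2)*(c^3 - 2*c^2 - 11*c + 12) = (c - 2)*(c + 3)*(c^2 - 5*c + 4) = (c - 2)*(c - 1)*(c + 3)*(c - 4)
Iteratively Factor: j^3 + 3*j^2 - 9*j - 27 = (j - 3)*(j^2 + 6*j + 9) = (j - 3)*(j + 3)*(j + 3)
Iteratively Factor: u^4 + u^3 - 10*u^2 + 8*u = (u - 2)*(u^3 + 3*u^2 - 4*u) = (u - 2)*(u - 1)*(u^2 + 4*u) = u*(u - 2)*(u - 1)*(u + 4)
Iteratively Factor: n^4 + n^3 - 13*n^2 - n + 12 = (n + 1)*(n^3 - 13*n + 12) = (n - 1)*(n + 1)*(n^2 + n - 12) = (n - 1)*(n + 1)*(n + 4)*(n - 3)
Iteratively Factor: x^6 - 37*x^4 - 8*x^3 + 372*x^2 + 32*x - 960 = (x + 4)*(x^5 - 4*x^4 - 21*x^3 + 76*x^2 + 68*x - 240) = (x - 5)*(x + 4)*(x^4 + x^3 - 16*x^2 - 4*x + 48) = (x - 5)*(x + 2)*(x + 4)*(x^3 - x^2 - 14*x + 24) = (x - 5)*(x - 3)*(x + 2)*(x + 4)*(x^2 + 2*x - 8) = (x - 5)*(x - 3)*(x + 2)*(x + 4)^2*(x - 2)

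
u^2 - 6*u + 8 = (u - 4)*(u - 2)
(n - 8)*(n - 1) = n^2 - 9*n + 8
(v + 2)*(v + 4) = v^2 + 6*v + 8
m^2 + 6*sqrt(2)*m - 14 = (m - sqrt(2))*(m + 7*sqrt(2))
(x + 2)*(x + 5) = x^2 + 7*x + 10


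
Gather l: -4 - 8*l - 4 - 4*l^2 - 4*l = -4*l^2 - 12*l - 8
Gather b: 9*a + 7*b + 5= 9*a + 7*b + 5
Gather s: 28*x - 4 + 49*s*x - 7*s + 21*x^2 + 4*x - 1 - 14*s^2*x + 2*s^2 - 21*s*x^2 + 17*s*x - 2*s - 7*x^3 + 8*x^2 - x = s^2*(2 - 14*x) + s*(-21*x^2 + 66*x - 9) - 7*x^3 + 29*x^2 + 31*x - 5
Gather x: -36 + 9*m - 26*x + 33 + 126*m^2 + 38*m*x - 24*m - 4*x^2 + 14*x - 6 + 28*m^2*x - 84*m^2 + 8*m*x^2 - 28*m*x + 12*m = 42*m^2 - 3*m + x^2*(8*m - 4) + x*(28*m^2 + 10*m - 12) - 9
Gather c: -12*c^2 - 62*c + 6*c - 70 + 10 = -12*c^2 - 56*c - 60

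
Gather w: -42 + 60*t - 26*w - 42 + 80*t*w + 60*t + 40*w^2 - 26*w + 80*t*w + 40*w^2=120*t + 80*w^2 + w*(160*t - 52) - 84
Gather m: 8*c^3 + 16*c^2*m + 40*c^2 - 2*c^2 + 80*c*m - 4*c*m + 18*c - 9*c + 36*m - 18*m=8*c^3 + 38*c^2 + 9*c + m*(16*c^2 + 76*c + 18)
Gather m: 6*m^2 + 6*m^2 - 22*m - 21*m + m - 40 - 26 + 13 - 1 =12*m^2 - 42*m - 54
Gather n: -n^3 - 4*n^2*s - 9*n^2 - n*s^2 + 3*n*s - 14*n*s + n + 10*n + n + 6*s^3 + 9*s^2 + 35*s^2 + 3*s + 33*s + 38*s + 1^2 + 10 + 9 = -n^3 + n^2*(-4*s - 9) + n*(-s^2 - 11*s + 12) + 6*s^3 + 44*s^2 + 74*s + 20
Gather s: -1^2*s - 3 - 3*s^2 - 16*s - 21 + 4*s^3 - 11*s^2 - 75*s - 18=4*s^3 - 14*s^2 - 92*s - 42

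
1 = 1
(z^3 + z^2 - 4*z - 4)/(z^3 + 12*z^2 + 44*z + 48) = (z^2 - z - 2)/(z^2 + 10*z + 24)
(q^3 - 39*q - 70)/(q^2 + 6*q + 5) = (q^2 - 5*q - 14)/(q + 1)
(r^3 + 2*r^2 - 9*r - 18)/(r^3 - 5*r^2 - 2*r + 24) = (r + 3)/(r - 4)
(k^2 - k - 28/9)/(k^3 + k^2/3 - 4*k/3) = (k - 7/3)/(k*(k - 1))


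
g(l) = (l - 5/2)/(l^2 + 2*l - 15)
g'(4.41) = -0.04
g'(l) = (-2*l - 2)*(l - 5/2)/(l^2 + 2*l - 15)^2 + 1/(l^2 + 2*l - 15) = (l^2 + 2*l - (l + 1)*(2*l - 5) - 15)/(l^2 + 2*l - 15)^2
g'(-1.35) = -0.07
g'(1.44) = -0.05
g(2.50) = 0.00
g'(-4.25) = -1.67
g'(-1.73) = -0.09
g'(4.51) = -0.04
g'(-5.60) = -2.61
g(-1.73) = 0.27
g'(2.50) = -0.27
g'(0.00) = -0.04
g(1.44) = 0.11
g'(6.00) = -0.01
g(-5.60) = -1.57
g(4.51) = 0.14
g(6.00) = 0.11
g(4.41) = 0.14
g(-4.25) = 1.24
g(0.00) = 0.17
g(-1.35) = 0.24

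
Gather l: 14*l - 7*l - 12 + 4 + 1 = 7*l - 7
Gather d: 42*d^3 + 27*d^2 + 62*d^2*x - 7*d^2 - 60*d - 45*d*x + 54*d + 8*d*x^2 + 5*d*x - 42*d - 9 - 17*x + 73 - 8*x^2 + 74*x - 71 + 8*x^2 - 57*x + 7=42*d^3 + d^2*(62*x + 20) + d*(8*x^2 - 40*x - 48)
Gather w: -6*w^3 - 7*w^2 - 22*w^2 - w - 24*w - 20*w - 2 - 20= -6*w^3 - 29*w^2 - 45*w - 22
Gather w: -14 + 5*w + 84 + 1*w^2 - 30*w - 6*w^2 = -5*w^2 - 25*w + 70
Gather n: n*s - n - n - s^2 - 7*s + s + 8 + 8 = n*(s - 2) - s^2 - 6*s + 16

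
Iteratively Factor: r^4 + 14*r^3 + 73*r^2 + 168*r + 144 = (r + 4)*(r^3 + 10*r^2 + 33*r + 36) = (r + 3)*(r + 4)*(r^2 + 7*r + 12) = (r + 3)*(r + 4)^2*(r + 3)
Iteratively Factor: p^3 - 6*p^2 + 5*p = (p)*(p^2 - 6*p + 5) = p*(p - 1)*(p - 5)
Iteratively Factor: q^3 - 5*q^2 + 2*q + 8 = (q + 1)*(q^2 - 6*q + 8) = (q - 4)*(q + 1)*(q - 2)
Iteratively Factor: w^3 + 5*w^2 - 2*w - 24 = (w - 2)*(w^2 + 7*w + 12) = (w - 2)*(w + 4)*(w + 3)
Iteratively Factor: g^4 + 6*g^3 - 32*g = (g + 4)*(g^3 + 2*g^2 - 8*g) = g*(g + 4)*(g^2 + 2*g - 8) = g*(g + 4)^2*(g - 2)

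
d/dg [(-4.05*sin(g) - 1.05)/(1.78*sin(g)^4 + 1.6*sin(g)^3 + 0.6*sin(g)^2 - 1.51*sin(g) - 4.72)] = (21.627*sin(g)^4 + 20.436*sin(g)^3 + 7.47*sin(g)^2 + 1.26*sin(g) + 17.5305)*cos(g)/(3.1684*sin(g)^8 + 5.696*sin(g)^7 + 4.696*sin(g)^6 - 3.4556*sin(g)^5 - 21.2752*sin(g)^4 - 16.916*sin(g)^3 - 3.3839*sin(g)^2 + 14.2544*sin(g) + 22.2784)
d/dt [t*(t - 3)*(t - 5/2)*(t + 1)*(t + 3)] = 5*t^4 - 6*t^3 - 69*t^2/2 + 27*t + 45/2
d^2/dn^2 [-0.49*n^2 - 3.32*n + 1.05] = -0.980000000000000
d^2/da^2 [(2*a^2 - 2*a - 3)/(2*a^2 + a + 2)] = 6*(-4*a^3 - 20*a^2 + 2*a + 7)/(8*a^6 + 12*a^5 + 30*a^4 + 25*a^3 + 30*a^2 + 12*a + 8)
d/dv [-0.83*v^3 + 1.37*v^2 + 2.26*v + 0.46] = -2.49*v^2 + 2.74*v + 2.26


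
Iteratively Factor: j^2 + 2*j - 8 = (j + 4)*(j - 2)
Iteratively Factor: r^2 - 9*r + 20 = (r - 4)*(r - 5)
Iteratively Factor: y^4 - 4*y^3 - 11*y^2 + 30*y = (y - 5)*(y^3 + y^2 - 6*y) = y*(y - 5)*(y^2 + y - 6) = y*(y - 5)*(y + 3)*(y - 2)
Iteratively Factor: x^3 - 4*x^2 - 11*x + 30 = (x - 2)*(x^2 - 2*x - 15) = (x - 2)*(x + 3)*(x - 5)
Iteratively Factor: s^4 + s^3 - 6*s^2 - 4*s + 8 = (s - 2)*(s^3 + 3*s^2 - 4) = (s - 2)*(s + 2)*(s^2 + s - 2) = (s - 2)*(s + 2)^2*(s - 1)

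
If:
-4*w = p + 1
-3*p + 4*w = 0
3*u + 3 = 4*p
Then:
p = -1/4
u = -4/3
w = -3/16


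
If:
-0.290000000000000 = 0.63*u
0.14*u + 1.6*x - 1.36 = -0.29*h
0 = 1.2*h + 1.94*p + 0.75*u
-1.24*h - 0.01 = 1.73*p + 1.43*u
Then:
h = 2.00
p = -1.06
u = -0.46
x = 0.53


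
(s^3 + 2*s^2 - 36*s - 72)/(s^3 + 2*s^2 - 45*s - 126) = (s^2 - 4*s - 12)/(s^2 - 4*s - 21)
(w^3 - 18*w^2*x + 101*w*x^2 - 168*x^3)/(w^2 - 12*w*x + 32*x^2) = (-w^2 + 10*w*x - 21*x^2)/(-w + 4*x)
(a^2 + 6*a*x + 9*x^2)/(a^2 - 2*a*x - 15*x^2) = (-a - 3*x)/(-a + 5*x)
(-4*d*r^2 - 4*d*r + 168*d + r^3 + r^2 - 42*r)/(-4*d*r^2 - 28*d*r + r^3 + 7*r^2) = (r - 6)/r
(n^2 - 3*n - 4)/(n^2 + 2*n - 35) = (n^2 - 3*n - 4)/(n^2 + 2*n - 35)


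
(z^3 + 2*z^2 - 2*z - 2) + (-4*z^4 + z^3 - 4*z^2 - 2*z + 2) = -4*z^4 + 2*z^3 - 2*z^2 - 4*z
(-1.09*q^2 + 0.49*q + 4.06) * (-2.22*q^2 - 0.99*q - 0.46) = 2.4198*q^4 - 0.00869999999999993*q^3 - 8.9969*q^2 - 4.2448*q - 1.8676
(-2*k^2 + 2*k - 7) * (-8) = 16*k^2 - 16*k + 56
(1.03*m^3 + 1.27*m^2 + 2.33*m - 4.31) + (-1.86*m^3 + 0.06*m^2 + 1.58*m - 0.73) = -0.83*m^3 + 1.33*m^2 + 3.91*m - 5.04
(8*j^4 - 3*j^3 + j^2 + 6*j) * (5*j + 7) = 40*j^5 + 41*j^4 - 16*j^3 + 37*j^2 + 42*j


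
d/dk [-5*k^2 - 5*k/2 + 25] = -10*k - 5/2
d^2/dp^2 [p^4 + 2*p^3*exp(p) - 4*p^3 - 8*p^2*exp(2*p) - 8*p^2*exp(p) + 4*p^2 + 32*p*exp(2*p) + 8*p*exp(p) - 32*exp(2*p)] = 2*p^3*exp(p) - 32*p^2*exp(2*p) + 4*p^2*exp(p) + 12*p^2 + 64*p*exp(2*p) - 12*p*exp(p) - 24*p - 16*exp(2*p) + 8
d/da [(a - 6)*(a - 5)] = 2*a - 11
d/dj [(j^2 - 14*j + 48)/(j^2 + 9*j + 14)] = (23*j^2 - 68*j - 628)/(j^4 + 18*j^3 + 109*j^2 + 252*j + 196)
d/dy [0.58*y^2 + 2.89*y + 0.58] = 1.16*y + 2.89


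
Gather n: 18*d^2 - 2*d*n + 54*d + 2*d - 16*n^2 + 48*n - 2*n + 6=18*d^2 + 56*d - 16*n^2 + n*(46 - 2*d) + 6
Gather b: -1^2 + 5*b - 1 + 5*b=10*b - 2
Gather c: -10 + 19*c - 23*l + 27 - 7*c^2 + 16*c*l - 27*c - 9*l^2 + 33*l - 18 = -7*c^2 + c*(16*l - 8) - 9*l^2 + 10*l - 1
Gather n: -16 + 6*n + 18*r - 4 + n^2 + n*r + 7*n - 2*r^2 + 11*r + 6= n^2 + n*(r + 13) - 2*r^2 + 29*r - 14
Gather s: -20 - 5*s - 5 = -5*s - 25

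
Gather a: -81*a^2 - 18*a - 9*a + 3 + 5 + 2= -81*a^2 - 27*a + 10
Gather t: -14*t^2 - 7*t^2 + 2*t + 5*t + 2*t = -21*t^2 + 9*t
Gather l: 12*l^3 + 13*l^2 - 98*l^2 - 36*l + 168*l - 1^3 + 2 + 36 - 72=12*l^3 - 85*l^2 + 132*l - 35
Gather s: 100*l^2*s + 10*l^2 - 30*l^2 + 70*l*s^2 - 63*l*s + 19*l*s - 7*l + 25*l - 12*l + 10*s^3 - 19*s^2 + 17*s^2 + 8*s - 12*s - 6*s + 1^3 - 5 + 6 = -20*l^2 + 6*l + 10*s^3 + s^2*(70*l - 2) + s*(100*l^2 - 44*l - 10) + 2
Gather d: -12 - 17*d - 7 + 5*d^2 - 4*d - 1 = 5*d^2 - 21*d - 20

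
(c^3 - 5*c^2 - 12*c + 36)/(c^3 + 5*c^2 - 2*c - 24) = (c - 6)/(c + 4)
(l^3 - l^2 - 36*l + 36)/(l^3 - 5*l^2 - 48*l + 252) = (l^2 + 5*l - 6)/(l^2 + l - 42)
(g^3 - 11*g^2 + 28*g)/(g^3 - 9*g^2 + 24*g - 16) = g*(g - 7)/(g^2 - 5*g + 4)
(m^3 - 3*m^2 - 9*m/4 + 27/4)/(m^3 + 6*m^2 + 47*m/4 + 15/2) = (2*m^2 - 9*m + 9)/(2*m^2 + 9*m + 10)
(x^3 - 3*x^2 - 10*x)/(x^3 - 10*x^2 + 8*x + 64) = x*(x - 5)/(x^2 - 12*x + 32)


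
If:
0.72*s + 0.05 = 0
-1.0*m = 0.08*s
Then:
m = 0.01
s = -0.07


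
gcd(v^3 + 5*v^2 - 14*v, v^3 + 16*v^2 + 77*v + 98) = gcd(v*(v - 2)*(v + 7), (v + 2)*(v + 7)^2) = v + 7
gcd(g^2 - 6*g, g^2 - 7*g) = g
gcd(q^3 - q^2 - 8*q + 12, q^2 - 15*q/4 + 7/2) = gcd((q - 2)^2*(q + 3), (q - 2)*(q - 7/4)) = q - 2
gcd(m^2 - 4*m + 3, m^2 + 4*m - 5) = m - 1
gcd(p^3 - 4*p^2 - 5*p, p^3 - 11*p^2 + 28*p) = p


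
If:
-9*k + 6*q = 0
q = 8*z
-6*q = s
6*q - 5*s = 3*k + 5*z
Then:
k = 0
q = 0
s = 0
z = 0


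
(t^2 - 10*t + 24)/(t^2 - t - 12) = (t - 6)/(t + 3)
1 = 1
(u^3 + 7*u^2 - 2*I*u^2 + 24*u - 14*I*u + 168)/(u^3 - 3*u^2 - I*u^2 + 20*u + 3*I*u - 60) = (u^2 + u*(7 - 6*I) - 42*I)/(u^2 - u*(3 + 5*I) + 15*I)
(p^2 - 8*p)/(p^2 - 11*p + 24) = p/(p - 3)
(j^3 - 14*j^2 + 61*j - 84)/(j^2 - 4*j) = j - 10 + 21/j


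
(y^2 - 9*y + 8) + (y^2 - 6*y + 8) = 2*y^2 - 15*y + 16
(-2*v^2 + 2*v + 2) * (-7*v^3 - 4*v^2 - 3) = 14*v^5 - 6*v^4 - 22*v^3 - 2*v^2 - 6*v - 6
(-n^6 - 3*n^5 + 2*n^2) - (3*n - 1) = -n^6 - 3*n^5 + 2*n^2 - 3*n + 1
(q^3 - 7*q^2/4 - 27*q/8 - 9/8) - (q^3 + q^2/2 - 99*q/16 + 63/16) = -9*q^2/4 + 45*q/16 - 81/16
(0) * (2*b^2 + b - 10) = 0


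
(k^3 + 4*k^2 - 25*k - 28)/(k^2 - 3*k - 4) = k + 7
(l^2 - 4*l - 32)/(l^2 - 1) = (l^2 - 4*l - 32)/(l^2 - 1)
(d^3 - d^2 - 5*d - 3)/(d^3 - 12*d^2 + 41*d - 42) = (d^2 + 2*d + 1)/(d^2 - 9*d + 14)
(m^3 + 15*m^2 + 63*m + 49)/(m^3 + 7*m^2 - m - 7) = (m + 7)/(m - 1)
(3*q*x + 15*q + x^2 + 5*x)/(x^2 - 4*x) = (3*q*x + 15*q + x^2 + 5*x)/(x*(x - 4))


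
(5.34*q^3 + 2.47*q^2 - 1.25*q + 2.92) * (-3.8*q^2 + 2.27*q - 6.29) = -20.292*q^5 + 2.7358*q^4 - 23.2317*q^3 - 29.4698*q^2 + 14.4909*q - 18.3668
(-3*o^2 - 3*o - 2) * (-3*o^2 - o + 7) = 9*o^4 + 12*o^3 - 12*o^2 - 19*o - 14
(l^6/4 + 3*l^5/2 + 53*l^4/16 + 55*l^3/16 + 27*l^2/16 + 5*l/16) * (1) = l^6/4 + 3*l^5/2 + 53*l^4/16 + 55*l^3/16 + 27*l^2/16 + 5*l/16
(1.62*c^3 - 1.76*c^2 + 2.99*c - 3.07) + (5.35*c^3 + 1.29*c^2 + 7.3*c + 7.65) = 6.97*c^3 - 0.47*c^2 + 10.29*c + 4.58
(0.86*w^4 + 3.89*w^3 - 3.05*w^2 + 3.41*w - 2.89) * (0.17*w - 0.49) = 0.1462*w^5 + 0.2399*w^4 - 2.4246*w^3 + 2.0742*w^2 - 2.1622*w + 1.4161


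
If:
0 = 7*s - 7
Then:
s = 1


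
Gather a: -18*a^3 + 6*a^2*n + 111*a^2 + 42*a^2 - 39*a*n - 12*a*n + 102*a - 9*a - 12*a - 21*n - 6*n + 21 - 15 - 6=-18*a^3 + a^2*(6*n + 153) + a*(81 - 51*n) - 27*n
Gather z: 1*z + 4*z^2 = 4*z^2 + z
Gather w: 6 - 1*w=6 - w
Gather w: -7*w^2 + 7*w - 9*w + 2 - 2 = -7*w^2 - 2*w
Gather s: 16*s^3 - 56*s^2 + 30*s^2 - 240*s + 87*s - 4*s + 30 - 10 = 16*s^3 - 26*s^2 - 157*s + 20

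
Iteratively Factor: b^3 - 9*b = (b)*(b^2 - 9) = b*(b + 3)*(b - 3)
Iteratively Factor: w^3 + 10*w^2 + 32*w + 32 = (w + 2)*(w^2 + 8*w + 16) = (w + 2)*(w + 4)*(w + 4)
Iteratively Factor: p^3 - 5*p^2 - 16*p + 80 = (p - 5)*(p^2 - 16) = (p - 5)*(p - 4)*(p + 4)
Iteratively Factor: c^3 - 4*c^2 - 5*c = (c - 5)*(c^2 + c) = (c - 5)*(c + 1)*(c)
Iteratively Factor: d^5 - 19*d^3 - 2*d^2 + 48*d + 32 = (d - 4)*(d^4 + 4*d^3 - 3*d^2 - 14*d - 8) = (d - 4)*(d + 4)*(d^3 - 3*d - 2) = (d - 4)*(d + 1)*(d + 4)*(d^2 - d - 2) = (d - 4)*(d - 2)*(d + 1)*(d + 4)*(d + 1)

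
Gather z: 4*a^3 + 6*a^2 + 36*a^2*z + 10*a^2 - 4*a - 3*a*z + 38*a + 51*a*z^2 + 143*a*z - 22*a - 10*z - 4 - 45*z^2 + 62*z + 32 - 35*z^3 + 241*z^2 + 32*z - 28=4*a^3 + 16*a^2 + 12*a - 35*z^3 + z^2*(51*a + 196) + z*(36*a^2 + 140*a + 84)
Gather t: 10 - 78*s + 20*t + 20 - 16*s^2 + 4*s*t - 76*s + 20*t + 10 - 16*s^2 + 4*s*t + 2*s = -32*s^2 - 152*s + t*(8*s + 40) + 40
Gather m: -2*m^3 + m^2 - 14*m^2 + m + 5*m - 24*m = -2*m^3 - 13*m^2 - 18*m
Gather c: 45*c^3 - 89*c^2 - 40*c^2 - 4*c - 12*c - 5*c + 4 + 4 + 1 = 45*c^3 - 129*c^2 - 21*c + 9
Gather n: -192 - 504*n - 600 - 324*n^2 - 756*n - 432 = -324*n^2 - 1260*n - 1224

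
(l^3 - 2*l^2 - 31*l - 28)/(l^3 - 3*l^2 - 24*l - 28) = (l^2 + 5*l + 4)/(l^2 + 4*l + 4)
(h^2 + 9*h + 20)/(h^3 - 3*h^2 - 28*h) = (h + 5)/(h*(h - 7))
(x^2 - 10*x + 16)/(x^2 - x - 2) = (x - 8)/(x + 1)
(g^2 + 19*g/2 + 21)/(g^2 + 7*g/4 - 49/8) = 4*(g + 6)/(4*g - 7)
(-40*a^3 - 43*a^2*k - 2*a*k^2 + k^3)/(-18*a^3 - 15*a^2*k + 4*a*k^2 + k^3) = (40*a^2 + 3*a*k - k^2)/(18*a^2 - 3*a*k - k^2)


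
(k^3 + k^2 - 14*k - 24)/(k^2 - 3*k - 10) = (k^2 - k - 12)/(k - 5)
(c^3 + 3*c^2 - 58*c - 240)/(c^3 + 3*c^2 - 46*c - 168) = (c^2 - 3*c - 40)/(c^2 - 3*c - 28)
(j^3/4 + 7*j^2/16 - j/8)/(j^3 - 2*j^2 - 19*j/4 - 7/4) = j*(-4*j^2 - 7*j + 2)/(4*(-4*j^3 + 8*j^2 + 19*j + 7))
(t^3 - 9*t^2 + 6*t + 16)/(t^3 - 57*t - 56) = (t - 2)/(t + 7)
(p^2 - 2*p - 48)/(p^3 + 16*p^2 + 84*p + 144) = (p - 8)/(p^2 + 10*p + 24)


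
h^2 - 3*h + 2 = (h - 2)*(h - 1)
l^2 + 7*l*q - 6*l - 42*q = (l - 6)*(l + 7*q)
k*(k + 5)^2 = k^3 + 10*k^2 + 25*k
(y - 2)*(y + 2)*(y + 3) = y^3 + 3*y^2 - 4*y - 12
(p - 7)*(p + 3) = p^2 - 4*p - 21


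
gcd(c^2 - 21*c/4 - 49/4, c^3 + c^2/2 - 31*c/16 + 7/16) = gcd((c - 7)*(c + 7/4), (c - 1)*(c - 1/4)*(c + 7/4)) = c + 7/4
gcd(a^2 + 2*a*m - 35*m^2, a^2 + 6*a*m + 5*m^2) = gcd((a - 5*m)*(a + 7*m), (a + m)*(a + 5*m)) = 1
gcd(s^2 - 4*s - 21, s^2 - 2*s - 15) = s + 3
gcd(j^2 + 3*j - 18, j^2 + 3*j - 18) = j^2 + 3*j - 18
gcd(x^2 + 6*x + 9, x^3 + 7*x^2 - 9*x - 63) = x + 3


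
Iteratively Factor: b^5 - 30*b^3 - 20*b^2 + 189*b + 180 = (b - 3)*(b^4 + 3*b^3 - 21*b^2 - 83*b - 60) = (b - 3)*(b + 4)*(b^3 - b^2 - 17*b - 15) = (b - 3)*(b + 3)*(b + 4)*(b^2 - 4*b - 5) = (b - 3)*(b + 1)*(b + 3)*(b + 4)*(b - 5)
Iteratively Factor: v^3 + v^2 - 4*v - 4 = (v + 2)*(v^2 - v - 2) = (v - 2)*(v + 2)*(v + 1)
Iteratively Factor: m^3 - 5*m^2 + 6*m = (m - 3)*(m^2 - 2*m) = m*(m - 3)*(m - 2)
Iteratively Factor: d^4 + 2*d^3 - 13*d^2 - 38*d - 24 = (d + 1)*(d^3 + d^2 - 14*d - 24) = (d + 1)*(d + 3)*(d^2 - 2*d - 8) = (d + 1)*(d + 2)*(d + 3)*(d - 4)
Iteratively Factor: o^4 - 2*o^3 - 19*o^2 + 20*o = (o + 4)*(o^3 - 6*o^2 + 5*o) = (o - 5)*(o + 4)*(o^2 - o) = (o - 5)*(o - 1)*(o + 4)*(o)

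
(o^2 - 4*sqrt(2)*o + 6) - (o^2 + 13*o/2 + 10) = -13*o/2 - 4*sqrt(2)*o - 4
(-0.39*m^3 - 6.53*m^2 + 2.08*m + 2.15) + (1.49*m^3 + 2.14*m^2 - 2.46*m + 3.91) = 1.1*m^3 - 4.39*m^2 - 0.38*m + 6.06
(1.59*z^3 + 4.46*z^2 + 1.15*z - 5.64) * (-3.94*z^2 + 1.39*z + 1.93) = -6.2646*z^5 - 15.3623*z^4 + 4.7371*z^3 + 32.4279*z^2 - 5.6201*z - 10.8852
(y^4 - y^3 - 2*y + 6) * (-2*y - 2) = -2*y^5 + 2*y^3 + 4*y^2 - 8*y - 12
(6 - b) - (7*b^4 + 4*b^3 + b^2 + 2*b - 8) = -7*b^4 - 4*b^3 - b^2 - 3*b + 14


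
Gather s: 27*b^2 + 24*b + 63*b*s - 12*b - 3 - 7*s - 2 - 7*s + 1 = 27*b^2 + 12*b + s*(63*b - 14) - 4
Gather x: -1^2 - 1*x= -x - 1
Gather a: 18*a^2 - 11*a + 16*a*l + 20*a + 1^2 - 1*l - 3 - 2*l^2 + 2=18*a^2 + a*(16*l + 9) - 2*l^2 - l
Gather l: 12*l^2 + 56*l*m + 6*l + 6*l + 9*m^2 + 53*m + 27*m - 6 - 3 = 12*l^2 + l*(56*m + 12) + 9*m^2 + 80*m - 9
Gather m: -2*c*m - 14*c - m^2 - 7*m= -14*c - m^2 + m*(-2*c - 7)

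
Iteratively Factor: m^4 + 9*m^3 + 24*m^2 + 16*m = (m)*(m^3 + 9*m^2 + 24*m + 16) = m*(m + 4)*(m^2 + 5*m + 4) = m*(m + 1)*(m + 4)*(m + 4)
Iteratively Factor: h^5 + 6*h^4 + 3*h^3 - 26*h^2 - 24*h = (h + 4)*(h^4 + 2*h^3 - 5*h^2 - 6*h) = (h - 2)*(h + 4)*(h^3 + 4*h^2 + 3*h) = h*(h - 2)*(h + 4)*(h^2 + 4*h + 3) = h*(h - 2)*(h + 1)*(h + 4)*(h + 3)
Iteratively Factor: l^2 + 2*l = (l + 2)*(l)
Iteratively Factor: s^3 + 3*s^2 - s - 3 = (s + 3)*(s^2 - 1) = (s - 1)*(s + 3)*(s + 1)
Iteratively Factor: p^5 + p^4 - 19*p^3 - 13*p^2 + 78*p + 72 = (p + 1)*(p^4 - 19*p^2 + 6*p + 72) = (p - 3)*(p + 1)*(p^3 + 3*p^2 - 10*p - 24) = (p - 3)*(p + 1)*(p + 2)*(p^2 + p - 12) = (p - 3)^2*(p + 1)*(p + 2)*(p + 4)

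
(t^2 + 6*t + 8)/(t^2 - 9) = (t^2 + 6*t + 8)/(t^2 - 9)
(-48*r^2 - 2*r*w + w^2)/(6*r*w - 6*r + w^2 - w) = (-8*r + w)/(w - 1)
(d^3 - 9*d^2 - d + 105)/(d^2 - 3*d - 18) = (d^2 - 12*d + 35)/(d - 6)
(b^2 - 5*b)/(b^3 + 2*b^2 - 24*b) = (b - 5)/(b^2 + 2*b - 24)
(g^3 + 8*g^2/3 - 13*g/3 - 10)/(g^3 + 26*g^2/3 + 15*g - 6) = (3*g^2 - g - 10)/(3*g^2 + 17*g - 6)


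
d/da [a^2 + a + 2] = 2*a + 1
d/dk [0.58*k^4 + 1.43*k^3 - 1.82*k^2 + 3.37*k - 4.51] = 2.32*k^3 + 4.29*k^2 - 3.64*k + 3.37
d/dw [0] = 0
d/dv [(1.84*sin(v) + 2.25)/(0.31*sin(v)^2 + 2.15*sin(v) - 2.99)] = (-1.395*sin(v) + 0.2852*cos(2*v) - 10.6243)*cos(v)/(0.31*sin(v)^2 + 2.15*sin(v) - 2.99)^2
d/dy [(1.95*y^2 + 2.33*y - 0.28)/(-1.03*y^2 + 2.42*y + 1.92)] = (7.1189*y^2 + 6.9112*y + 5.1512)/(1.0609*y^4 - 4.9852*y^3 + 1.9012*y^2 + 9.2928*y + 3.6864)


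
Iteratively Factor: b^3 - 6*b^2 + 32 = (b - 4)*(b^2 - 2*b - 8) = (b - 4)*(b + 2)*(b - 4)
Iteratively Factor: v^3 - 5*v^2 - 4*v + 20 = (v - 2)*(v^2 - 3*v - 10) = (v - 2)*(v + 2)*(v - 5)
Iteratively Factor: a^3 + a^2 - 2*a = (a + 2)*(a^2 - a) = a*(a + 2)*(a - 1)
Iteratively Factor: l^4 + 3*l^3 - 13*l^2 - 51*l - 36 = (l + 1)*(l^3 + 2*l^2 - 15*l - 36) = (l + 1)*(l + 3)*(l^2 - l - 12) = (l - 4)*(l + 1)*(l + 3)*(l + 3)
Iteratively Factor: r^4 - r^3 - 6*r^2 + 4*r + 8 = (r - 2)*(r^3 + r^2 - 4*r - 4) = (r - 2)^2*(r^2 + 3*r + 2) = (r - 2)^2*(r + 1)*(r + 2)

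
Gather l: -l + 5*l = 4*l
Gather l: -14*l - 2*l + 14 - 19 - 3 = -16*l - 8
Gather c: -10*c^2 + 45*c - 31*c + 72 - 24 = -10*c^2 + 14*c + 48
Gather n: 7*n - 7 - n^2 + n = -n^2 + 8*n - 7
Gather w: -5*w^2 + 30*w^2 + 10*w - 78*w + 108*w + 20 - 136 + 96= 25*w^2 + 40*w - 20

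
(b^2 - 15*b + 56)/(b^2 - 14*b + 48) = (b - 7)/(b - 6)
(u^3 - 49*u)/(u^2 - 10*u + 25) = u*(u^2 - 49)/(u^2 - 10*u + 25)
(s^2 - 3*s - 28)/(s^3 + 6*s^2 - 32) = (s - 7)/(s^2 + 2*s - 8)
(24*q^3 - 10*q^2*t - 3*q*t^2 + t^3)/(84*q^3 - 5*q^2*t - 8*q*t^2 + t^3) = (2*q - t)/(7*q - t)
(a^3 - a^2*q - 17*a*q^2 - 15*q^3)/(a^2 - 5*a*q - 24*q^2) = (-a^2 + 4*a*q + 5*q^2)/(-a + 8*q)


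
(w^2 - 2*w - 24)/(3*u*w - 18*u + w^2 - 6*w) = (w + 4)/(3*u + w)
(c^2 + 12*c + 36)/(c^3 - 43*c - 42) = (c + 6)/(c^2 - 6*c - 7)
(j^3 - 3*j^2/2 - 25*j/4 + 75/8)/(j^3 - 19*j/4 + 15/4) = (j - 5/2)/(j - 1)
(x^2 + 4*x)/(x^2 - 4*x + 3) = x*(x + 4)/(x^2 - 4*x + 3)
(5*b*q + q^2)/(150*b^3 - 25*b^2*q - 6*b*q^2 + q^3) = q/(30*b^2 - 11*b*q + q^2)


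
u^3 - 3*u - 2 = (u - 2)*(u + 1)^2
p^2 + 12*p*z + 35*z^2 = (p + 5*z)*(p + 7*z)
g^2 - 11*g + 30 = (g - 6)*(g - 5)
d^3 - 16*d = d*(d - 4)*(d + 4)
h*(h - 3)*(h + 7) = h^3 + 4*h^2 - 21*h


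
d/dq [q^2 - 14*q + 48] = 2*q - 14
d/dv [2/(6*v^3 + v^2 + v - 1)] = 2*(-18*v^2 - 2*v - 1)/(6*v^3 + v^2 + v - 1)^2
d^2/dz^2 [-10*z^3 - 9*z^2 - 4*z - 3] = -60*z - 18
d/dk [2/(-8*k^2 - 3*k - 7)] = 2*(16*k + 3)/(8*k^2 + 3*k + 7)^2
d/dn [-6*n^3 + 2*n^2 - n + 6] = -18*n^2 + 4*n - 1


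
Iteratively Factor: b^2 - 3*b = (b)*(b - 3)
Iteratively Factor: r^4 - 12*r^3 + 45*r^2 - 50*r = (r - 5)*(r^3 - 7*r^2 + 10*r) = (r - 5)*(r - 2)*(r^2 - 5*r) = r*(r - 5)*(r - 2)*(r - 5)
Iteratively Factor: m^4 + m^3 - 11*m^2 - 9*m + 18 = (m + 3)*(m^3 - 2*m^2 - 5*m + 6) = (m + 2)*(m + 3)*(m^2 - 4*m + 3) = (m - 3)*(m + 2)*(m + 3)*(m - 1)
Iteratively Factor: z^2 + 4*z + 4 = (z + 2)*(z + 2)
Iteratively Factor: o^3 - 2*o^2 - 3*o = (o - 3)*(o^2 + o) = o*(o - 3)*(o + 1)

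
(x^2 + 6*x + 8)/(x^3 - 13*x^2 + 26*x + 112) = (x + 4)/(x^2 - 15*x + 56)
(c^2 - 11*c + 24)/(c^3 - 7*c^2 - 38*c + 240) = (c - 3)/(c^2 + c - 30)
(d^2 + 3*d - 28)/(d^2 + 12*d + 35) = (d - 4)/(d + 5)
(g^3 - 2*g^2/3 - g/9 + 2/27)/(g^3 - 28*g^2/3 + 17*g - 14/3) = (g^2 - g/3 - 2/9)/(g^2 - 9*g + 14)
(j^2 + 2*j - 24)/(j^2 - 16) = (j + 6)/(j + 4)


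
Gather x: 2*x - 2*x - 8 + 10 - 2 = 0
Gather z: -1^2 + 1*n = n - 1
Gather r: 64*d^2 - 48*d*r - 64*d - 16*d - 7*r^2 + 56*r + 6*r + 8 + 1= 64*d^2 - 80*d - 7*r^2 + r*(62 - 48*d) + 9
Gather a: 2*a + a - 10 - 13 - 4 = 3*a - 27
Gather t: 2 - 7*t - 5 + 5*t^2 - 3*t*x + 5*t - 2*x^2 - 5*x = 5*t^2 + t*(-3*x - 2) - 2*x^2 - 5*x - 3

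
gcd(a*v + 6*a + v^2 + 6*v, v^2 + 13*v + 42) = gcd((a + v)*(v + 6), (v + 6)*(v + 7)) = v + 6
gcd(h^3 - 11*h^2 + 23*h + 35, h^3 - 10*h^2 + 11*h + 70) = h^2 - 12*h + 35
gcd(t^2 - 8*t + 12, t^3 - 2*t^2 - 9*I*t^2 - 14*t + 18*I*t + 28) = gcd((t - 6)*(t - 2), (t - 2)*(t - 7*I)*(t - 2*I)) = t - 2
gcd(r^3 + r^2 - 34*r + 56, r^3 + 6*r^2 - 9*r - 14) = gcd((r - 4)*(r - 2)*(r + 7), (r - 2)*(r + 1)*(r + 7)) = r^2 + 5*r - 14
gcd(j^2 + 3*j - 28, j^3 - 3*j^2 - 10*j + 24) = j - 4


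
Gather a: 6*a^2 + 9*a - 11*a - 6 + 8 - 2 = 6*a^2 - 2*a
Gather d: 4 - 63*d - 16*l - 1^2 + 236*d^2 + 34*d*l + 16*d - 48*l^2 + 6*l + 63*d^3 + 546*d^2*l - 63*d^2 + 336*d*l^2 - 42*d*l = 63*d^3 + d^2*(546*l + 173) + d*(336*l^2 - 8*l - 47) - 48*l^2 - 10*l + 3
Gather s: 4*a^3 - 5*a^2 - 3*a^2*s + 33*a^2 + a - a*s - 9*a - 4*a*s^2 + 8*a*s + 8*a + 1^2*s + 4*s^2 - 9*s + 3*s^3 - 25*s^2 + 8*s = 4*a^3 + 28*a^2 + 3*s^3 + s^2*(-4*a - 21) + s*(-3*a^2 + 7*a)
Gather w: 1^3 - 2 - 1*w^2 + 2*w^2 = w^2 - 1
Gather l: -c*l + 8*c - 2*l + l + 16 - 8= 8*c + l*(-c - 1) + 8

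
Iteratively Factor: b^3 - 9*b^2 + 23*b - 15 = (b - 1)*(b^2 - 8*b + 15) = (b - 5)*(b - 1)*(b - 3)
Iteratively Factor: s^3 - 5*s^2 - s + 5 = (s - 5)*(s^2 - 1) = (s - 5)*(s + 1)*(s - 1)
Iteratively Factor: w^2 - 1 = (w + 1)*(w - 1)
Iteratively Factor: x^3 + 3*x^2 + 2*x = (x + 2)*(x^2 + x) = (x + 1)*(x + 2)*(x)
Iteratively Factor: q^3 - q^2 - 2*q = (q - 2)*(q^2 + q) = (q - 2)*(q + 1)*(q)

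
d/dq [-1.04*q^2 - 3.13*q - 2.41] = -2.08*q - 3.13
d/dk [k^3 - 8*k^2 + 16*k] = 3*k^2 - 16*k + 16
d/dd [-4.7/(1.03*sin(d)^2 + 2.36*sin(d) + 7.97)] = (9.682*sin(d) + 11.092)*cos(d)/(1.03*sin(d)^2 + 2.36*sin(d) + 7.97)^2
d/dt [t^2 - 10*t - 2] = 2*t - 10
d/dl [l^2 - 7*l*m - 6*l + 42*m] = 2*l - 7*m - 6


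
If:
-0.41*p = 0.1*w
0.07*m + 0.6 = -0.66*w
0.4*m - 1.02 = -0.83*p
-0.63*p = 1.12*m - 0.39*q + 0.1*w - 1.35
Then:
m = 1.98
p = 0.27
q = 2.39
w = -1.12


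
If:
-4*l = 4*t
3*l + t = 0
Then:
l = 0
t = 0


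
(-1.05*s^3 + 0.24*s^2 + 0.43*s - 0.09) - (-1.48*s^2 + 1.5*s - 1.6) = -1.05*s^3 + 1.72*s^2 - 1.07*s + 1.51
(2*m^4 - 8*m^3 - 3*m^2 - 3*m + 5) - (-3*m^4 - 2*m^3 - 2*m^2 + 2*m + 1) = 5*m^4 - 6*m^3 - m^2 - 5*m + 4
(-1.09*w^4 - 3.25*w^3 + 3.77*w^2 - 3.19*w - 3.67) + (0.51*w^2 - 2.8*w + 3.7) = -1.09*w^4 - 3.25*w^3 + 4.28*w^2 - 5.99*w + 0.0300000000000002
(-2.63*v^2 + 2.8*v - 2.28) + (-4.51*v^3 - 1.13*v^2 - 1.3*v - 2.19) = -4.51*v^3 - 3.76*v^2 + 1.5*v - 4.47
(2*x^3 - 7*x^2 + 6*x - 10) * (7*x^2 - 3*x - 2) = 14*x^5 - 55*x^4 + 59*x^3 - 74*x^2 + 18*x + 20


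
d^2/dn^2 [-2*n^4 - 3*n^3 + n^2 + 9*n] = -24*n^2 - 18*n + 2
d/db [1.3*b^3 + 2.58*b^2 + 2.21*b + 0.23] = 3.9*b^2 + 5.16*b + 2.21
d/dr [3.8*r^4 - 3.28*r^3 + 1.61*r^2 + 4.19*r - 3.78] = 15.2*r^3 - 9.84*r^2 + 3.22*r + 4.19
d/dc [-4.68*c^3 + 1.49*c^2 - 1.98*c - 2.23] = -14.04*c^2 + 2.98*c - 1.98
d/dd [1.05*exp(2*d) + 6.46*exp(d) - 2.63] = (2.1*exp(d) + 6.46)*exp(d)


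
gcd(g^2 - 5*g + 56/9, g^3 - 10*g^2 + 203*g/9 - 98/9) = g - 7/3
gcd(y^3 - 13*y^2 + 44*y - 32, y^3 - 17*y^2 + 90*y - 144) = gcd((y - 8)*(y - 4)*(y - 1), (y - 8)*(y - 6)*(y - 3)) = y - 8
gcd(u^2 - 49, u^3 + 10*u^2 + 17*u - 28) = u + 7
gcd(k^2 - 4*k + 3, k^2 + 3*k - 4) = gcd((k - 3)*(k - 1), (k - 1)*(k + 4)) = k - 1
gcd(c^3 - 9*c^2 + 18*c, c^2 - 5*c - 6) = c - 6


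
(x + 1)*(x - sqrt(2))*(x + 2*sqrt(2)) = x^3 + x^2 + sqrt(2)*x^2 - 4*x + sqrt(2)*x - 4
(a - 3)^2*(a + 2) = a^3 - 4*a^2 - 3*a + 18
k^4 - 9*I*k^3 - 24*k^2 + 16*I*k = k*(k - 4*I)^2*(k - I)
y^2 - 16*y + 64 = (y - 8)^2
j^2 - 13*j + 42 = (j - 7)*(j - 6)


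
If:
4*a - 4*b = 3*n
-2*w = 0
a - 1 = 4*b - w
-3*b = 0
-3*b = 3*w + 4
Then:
No Solution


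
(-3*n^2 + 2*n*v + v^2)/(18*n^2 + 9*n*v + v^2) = (-n + v)/(6*n + v)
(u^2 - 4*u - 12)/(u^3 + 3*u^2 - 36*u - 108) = (u + 2)/(u^2 + 9*u + 18)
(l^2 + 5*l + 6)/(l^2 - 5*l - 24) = (l + 2)/(l - 8)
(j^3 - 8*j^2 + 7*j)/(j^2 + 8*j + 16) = j*(j^2 - 8*j + 7)/(j^2 + 8*j + 16)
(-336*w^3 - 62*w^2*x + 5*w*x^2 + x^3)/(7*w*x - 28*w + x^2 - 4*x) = (-48*w^2 - 2*w*x + x^2)/(x - 4)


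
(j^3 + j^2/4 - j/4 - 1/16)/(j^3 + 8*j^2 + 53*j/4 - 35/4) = (8*j^2 + 6*j + 1)/(4*(2*j^2 + 17*j + 35))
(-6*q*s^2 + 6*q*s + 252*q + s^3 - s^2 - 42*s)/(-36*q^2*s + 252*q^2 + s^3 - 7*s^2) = (s + 6)/(6*q + s)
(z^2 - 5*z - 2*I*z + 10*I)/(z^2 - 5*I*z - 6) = (z - 5)/(z - 3*I)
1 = 1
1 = 1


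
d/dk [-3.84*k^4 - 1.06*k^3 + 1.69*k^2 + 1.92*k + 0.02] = -15.36*k^3 - 3.18*k^2 + 3.38*k + 1.92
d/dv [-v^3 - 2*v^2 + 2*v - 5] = -3*v^2 - 4*v + 2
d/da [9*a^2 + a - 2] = 18*a + 1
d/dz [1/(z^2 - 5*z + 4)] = (5 - 2*z)/(z^2 - 5*z + 4)^2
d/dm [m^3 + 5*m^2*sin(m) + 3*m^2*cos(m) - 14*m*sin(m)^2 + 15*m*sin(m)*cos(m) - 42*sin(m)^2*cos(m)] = -3*m^2*sin(m) + 5*m^2*cos(m) + 3*m^2 + 10*m*sin(m) - 14*m*sin(2*m) + 6*m*cos(m) + 15*m*cos(2*m) + 21*sin(m)/2 + 15*sin(2*m)/2 - 63*sin(3*m)/2 + 7*cos(2*m) - 7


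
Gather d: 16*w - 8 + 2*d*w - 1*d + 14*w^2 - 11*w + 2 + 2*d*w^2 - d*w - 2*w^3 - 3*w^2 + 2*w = d*(2*w^2 + w - 1) - 2*w^3 + 11*w^2 + 7*w - 6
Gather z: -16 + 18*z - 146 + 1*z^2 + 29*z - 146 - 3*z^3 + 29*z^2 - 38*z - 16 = -3*z^3 + 30*z^2 + 9*z - 324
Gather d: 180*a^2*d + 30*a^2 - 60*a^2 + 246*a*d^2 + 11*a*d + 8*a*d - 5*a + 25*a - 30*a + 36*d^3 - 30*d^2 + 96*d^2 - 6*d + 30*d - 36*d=-30*a^2 - 10*a + 36*d^3 + d^2*(246*a + 66) + d*(180*a^2 + 19*a - 12)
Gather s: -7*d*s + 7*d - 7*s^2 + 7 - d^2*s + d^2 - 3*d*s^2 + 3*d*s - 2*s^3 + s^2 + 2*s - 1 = d^2 + 7*d - 2*s^3 + s^2*(-3*d - 6) + s*(-d^2 - 4*d + 2) + 6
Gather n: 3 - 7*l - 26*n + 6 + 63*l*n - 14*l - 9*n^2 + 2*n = -21*l - 9*n^2 + n*(63*l - 24) + 9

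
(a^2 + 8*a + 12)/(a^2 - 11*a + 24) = (a^2 + 8*a + 12)/(a^2 - 11*a + 24)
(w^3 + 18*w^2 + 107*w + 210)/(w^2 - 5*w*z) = (w^3 + 18*w^2 + 107*w + 210)/(w*(w - 5*z))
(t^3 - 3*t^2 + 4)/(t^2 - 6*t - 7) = (t^2 - 4*t + 4)/(t - 7)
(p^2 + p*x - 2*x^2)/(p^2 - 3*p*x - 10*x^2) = (-p + x)/(-p + 5*x)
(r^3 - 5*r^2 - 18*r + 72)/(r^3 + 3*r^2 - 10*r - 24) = (r - 6)/(r + 2)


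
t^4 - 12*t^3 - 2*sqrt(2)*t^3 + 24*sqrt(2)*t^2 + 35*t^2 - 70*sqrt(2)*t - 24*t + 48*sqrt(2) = (t - 8)*(t - 3)*(t - 1)*(t - 2*sqrt(2))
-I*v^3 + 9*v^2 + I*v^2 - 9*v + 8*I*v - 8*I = (v + I)*(v + 8*I)*(-I*v + I)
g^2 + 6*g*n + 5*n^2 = (g + n)*(g + 5*n)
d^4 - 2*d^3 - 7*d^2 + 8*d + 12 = (d - 3)*(d - 2)*(d + 1)*(d + 2)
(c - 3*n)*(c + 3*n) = c^2 - 9*n^2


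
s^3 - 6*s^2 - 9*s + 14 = (s - 7)*(s - 1)*(s + 2)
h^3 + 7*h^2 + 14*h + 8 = (h + 1)*(h + 2)*(h + 4)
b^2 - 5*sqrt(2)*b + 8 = (b - 4*sqrt(2))*(b - sqrt(2))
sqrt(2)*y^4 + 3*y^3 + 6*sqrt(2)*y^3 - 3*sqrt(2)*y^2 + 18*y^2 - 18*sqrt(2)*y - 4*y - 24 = (y + 6)*(y - sqrt(2))*(y + 2*sqrt(2))*(sqrt(2)*y + 1)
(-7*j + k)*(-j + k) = 7*j^2 - 8*j*k + k^2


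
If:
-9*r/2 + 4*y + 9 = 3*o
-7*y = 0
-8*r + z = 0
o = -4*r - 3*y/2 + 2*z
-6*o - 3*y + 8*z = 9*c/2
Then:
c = -32/81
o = 8/3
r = 2/9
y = 0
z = 16/9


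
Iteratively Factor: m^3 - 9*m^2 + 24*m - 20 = (m - 5)*(m^2 - 4*m + 4) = (m - 5)*(m - 2)*(m - 2)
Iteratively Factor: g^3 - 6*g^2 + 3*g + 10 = (g + 1)*(g^2 - 7*g + 10) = (g - 5)*(g + 1)*(g - 2)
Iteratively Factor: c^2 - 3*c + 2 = (c - 2)*(c - 1)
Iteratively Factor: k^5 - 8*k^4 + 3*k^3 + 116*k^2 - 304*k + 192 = (k - 4)*(k^4 - 4*k^3 - 13*k^2 + 64*k - 48) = (k - 4)*(k + 4)*(k^3 - 8*k^2 + 19*k - 12) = (k - 4)*(k - 1)*(k + 4)*(k^2 - 7*k + 12) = (k - 4)^2*(k - 1)*(k + 4)*(k - 3)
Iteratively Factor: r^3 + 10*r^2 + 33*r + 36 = (r + 3)*(r^2 + 7*r + 12) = (r + 3)^2*(r + 4)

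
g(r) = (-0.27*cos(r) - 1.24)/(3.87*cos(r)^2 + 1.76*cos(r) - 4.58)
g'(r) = (7.74*sin(r)*cos(r) + 1.76*sin(r))*(-0.27*cos(r) - 1.24)/(3.87*cos(r)^2 + 1.76*cos(r) - 4.58)^2 + 0.27*sin(r)/(3.87*cos(r)^2 + 1.76*cos(r) - 4.58) = (1.0449*sin(r)^2 - 9.5976*cos(r) - 4.4639)*sin(r)/(3.87*cos(r)^2 + 1.76*cos(r) - 4.58)^2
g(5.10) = 0.40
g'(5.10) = 0.59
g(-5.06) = 0.38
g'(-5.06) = -0.51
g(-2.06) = 0.24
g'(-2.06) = -0.04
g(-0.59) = 3.29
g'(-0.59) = 33.97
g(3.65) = 0.32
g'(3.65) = -0.20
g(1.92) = 0.24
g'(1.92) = -0.01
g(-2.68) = 0.33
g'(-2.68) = -0.21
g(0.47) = -22.64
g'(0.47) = -1356.01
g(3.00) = 0.38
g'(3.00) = 0.11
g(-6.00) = -2.21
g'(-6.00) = -8.27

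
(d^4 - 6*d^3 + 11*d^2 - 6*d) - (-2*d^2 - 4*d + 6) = d^4 - 6*d^3 + 13*d^2 - 2*d - 6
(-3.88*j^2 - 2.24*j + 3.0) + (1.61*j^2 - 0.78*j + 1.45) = -2.27*j^2 - 3.02*j + 4.45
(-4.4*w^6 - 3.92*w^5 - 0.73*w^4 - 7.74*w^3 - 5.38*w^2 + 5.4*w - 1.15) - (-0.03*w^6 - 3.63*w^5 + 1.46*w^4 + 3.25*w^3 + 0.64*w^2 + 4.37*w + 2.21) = -4.37*w^6 - 0.29*w^5 - 2.19*w^4 - 10.99*w^3 - 6.02*w^2 + 1.03*w - 3.36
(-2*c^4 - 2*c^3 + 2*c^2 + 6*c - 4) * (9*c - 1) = -18*c^5 - 16*c^4 + 20*c^3 + 52*c^2 - 42*c + 4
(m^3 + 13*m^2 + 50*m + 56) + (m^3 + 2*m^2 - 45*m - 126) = 2*m^3 + 15*m^2 + 5*m - 70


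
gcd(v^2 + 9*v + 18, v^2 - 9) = v + 3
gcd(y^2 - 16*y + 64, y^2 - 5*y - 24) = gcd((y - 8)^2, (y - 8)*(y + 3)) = y - 8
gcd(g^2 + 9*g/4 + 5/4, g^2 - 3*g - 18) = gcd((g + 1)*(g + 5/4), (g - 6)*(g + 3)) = 1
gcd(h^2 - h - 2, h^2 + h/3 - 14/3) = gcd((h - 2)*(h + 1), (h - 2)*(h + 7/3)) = h - 2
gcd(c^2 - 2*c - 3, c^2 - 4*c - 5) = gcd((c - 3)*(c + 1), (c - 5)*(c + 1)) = c + 1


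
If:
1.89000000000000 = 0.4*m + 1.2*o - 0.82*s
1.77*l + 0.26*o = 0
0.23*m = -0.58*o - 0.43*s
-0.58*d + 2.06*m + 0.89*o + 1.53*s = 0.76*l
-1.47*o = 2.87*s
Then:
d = -9.85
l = -0.28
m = -2.97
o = 1.90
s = -0.97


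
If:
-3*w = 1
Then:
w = -1/3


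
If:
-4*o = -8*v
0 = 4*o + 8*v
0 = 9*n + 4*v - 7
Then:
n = 7/9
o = 0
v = 0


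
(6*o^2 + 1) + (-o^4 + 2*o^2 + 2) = -o^4 + 8*o^2 + 3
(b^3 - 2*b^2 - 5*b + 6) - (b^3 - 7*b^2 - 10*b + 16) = 5*b^2 + 5*b - 10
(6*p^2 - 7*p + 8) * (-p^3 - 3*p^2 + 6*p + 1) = -6*p^5 - 11*p^4 + 49*p^3 - 60*p^2 + 41*p + 8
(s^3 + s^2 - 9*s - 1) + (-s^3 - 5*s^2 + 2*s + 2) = -4*s^2 - 7*s + 1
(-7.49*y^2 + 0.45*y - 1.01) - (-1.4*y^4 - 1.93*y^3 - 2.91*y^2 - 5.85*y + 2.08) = 1.4*y^4 + 1.93*y^3 - 4.58*y^2 + 6.3*y - 3.09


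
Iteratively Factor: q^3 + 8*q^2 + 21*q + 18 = (q + 3)*(q^2 + 5*q + 6) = (q + 3)^2*(q + 2)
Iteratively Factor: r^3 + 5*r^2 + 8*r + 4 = (r + 2)*(r^2 + 3*r + 2) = (r + 1)*(r + 2)*(r + 2)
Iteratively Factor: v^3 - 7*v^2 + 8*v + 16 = (v + 1)*(v^2 - 8*v + 16) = (v - 4)*(v + 1)*(v - 4)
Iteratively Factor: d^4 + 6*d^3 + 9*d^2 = (d)*(d^3 + 6*d^2 + 9*d) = d*(d + 3)*(d^2 + 3*d) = d*(d + 3)^2*(d)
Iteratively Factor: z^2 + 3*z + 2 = (z + 2)*(z + 1)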